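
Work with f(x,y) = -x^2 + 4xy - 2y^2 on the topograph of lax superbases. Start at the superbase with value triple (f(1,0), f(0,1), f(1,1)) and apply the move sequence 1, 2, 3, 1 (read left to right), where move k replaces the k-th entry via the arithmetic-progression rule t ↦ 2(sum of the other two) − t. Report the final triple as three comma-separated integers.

start (-1,-2,1) = (f(1,0),f(0,1),f(1,1))
replace slot 1: 2·((-2)+1) − (-1) = -1 → (-1,-2,1)
replace slot 2: 2·((-1)+1) − (-2) = 2 → (-1,2,1)
replace slot 3: 2·((-1)+2) − 1 = 1 → (-1,2,1)
replace slot 1: 2·(2+1) − (-1) = 7 → (7,2,1)

7,2,1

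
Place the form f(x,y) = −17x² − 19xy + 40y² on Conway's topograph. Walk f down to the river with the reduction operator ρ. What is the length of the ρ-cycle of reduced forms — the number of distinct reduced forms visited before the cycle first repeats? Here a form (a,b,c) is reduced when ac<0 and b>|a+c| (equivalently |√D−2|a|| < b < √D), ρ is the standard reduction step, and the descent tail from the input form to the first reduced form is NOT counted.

D = 3081, ⌊√D⌋ = 55
descent: ρ → (40,19,-17)
descent: ρ → (-17,49,10)  [lands on river]
river: ρ → (10,51,-12)
river: ρ → (-12,45,22)
river: ρ → (22,43,-14)
river: ρ → (-14,41,25)
river: ρ → (25,9,-30)
river: ρ → (-30,51,4)
river: ρ → (4,53,-17)
ρ-cycle length = 8 (tail of 2 descent steps not counted)

8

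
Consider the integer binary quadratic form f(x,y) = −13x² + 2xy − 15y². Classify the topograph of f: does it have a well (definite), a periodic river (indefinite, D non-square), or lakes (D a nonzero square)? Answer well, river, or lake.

D = b²−4ac = 2² − 4·(-13)·(-15) = -776
D < 0 ⇒ definite ⇒ every region one sign ⇒ single well

well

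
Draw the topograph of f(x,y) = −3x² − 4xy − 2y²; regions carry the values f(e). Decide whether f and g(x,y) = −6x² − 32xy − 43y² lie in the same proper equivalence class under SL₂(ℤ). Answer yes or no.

D₁ = -8, D₂ = -8
f is negative-definite; reduce −f:
−f: translate: b→-2 (≡4 mod 6), so (3,4,2)→(3,-2,1)
−f: flip: (3,-2,1)→(1,2,3)
−f: translate: b→0 (≡2 mod 2), so (1,2,3)→(1,0,2)
−f: reduced (well bottom): (1,0,2) with a≤c, −a<b≤a
flip sign back: reduced form of f is (-1,0,-2)
g is negative-definite; reduce −g:
−g: translate: b→-4 (≡32 mod 12), so (6,32,43)→(6,-4,1)
−g: flip: (6,-4,1)→(1,4,6)
−g: translate: b→0 (≡4 mod 2), so (1,4,6)→(1,0,2)
−g: reduced (well bottom): (1,0,2) with a≤c, −a<b≤a
flip sign back: reduced form of g is (-1,0,-2)
reduced forms (-1, 0, -2) vs (-1, 0, -2) ⇒ equivalent

yes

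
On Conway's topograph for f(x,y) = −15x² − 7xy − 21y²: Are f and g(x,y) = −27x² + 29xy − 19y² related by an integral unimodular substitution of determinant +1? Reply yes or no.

D₁ = -1211, D₂ = -1211
f is negative-definite; reduce −f:
−f: reduced (well bottom): (15,7,21) with a≤c, −a<b≤a
flip sign back: reduced form of f is (-15,-7,-21)
g is negative-definite; reduce −g:
−g: translate: b→25 (≡-29 mod 54), so (27,-29,19)→(27,25,17)
−g: flip: (27,25,17)→(17,-25,27)
−g: translate: b→9 (≡-25 mod 34), so (17,-25,27)→(17,9,19)
−g: reduced (well bottom): (17,9,19) with a≤c, −a<b≤a
flip sign back: reduced form of g is (-17,-9,-19)
reduced forms (-15, -7, -21) vs (-17, -9, -19) ⇒ inequivalent

no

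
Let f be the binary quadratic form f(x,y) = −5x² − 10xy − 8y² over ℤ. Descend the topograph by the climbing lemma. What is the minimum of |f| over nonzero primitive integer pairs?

translate: b→0 (≡10 mod 10), so (5,10,8)→(5,0,3)
flip: (5,0,3)→(3,0,5)
reduced (well bottom): (3,0,5) with a≤c, −a<b≤a
well minimum |f| = |-3| = 3 (negative-definite)

3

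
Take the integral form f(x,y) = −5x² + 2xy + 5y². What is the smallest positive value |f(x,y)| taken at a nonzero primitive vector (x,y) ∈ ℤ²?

river: ρ → (5,8,-2)
river: ρ → (-2,8,5)
river: ρ → (5,2,-5)
river: ρ → (-5,8,2)
river: ρ → (2,8,-5)
river: ρ → (-5,2,5)
closes: descent 0, river 6
min |a| on river = 2

2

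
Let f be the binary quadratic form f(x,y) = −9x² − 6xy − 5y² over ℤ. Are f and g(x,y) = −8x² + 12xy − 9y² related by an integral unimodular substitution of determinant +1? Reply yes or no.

D₁ = -144, D₂ = -144
f is negative-definite; reduce −f:
−f: flip: (9,6,5)→(5,-6,9)
−f: translate: b→4 (≡-6 mod 10), so (5,-6,9)→(5,4,8)
−f: reduced (well bottom): (5,4,8) with a≤c, −a<b≤a
flip sign back: reduced form of f is (-5,-4,-8)
g is negative-definite; reduce −g:
−g: translate: b→4 (≡-12 mod 16), so (8,-12,9)→(8,4,5)
−g: flip: (8,4,5)→(5,-4,8)
−g: reduced (well bottom): (5,-4,8) with a≤c, −a<b≤a
flip sign back: reduced form of g is (-5,4,-8)
reduced forms (-5, -4, -8) vs (-5, 4, -8) ⇒ inequivalent

no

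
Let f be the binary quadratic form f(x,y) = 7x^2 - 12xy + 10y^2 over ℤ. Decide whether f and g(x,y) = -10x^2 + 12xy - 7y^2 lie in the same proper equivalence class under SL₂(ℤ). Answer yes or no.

D₁ = -136, D₂ = -136
f: translate: b→2 (≡-12 mod 14), so (7,-12,10)→(7,2,5)
f: flip: (7,2,5)→(5,-2,7)
f: reduced (well bottom): (5,-2,7) with a≤c, −a<b≤a
g is negative-definite; reduce −g:
−g: translate: b→8 (≡-12 mod 20), so (10,-12,7)→(10,8,5)
−g: flip: (10,8,5)→(5,-8,10)
−g: translate: b→2 (≡-8 mod 10), so (5,-8,10)→(5,2,7)
−g: reduced (well bottom): (5,2,7) with a≤c, −a<b≤a
flip sign back: reduced form of g is (-5,-2,-7)
reduced forms (5, -2, 7) vs (-5, -2, -7) ⇒ inequivalent

no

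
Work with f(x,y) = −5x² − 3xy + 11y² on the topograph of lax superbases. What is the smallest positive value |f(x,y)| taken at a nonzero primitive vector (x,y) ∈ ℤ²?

descent: ρ → (11,3,-5)
descent: ρ → (-5,7,9)  [lands on river]
river: ρ → (9,11,-3)
river: ρ → (-3,13,5)
river: ρ → (5,7,-9)
river: ρ → (-9,11,3)
river: ρ → (3,13,-5)
closes: descent 2, river 6
min |a| on river = 3

3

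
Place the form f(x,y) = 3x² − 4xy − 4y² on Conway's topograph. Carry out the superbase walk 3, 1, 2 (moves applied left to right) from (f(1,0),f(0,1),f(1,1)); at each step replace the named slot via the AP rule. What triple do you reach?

start (3,-4,-5) = (f(1,0),f(0,1),f(1,1))
replace slot 3: 2·(3+(-4)) − (-5) = 3 → (3,-4,3)
replace slot 1: 2·((-4)+3) − 3 = -5 → (-5,-4,3)
replace slot 2: 2·((-5)+3) − (-4) = 0 → (-5,0,3)

-5,0,3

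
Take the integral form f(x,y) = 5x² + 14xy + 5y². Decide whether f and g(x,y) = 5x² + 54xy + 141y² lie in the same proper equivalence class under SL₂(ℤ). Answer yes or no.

D₁ = 96, D₂ = 96
river cycle of f (length 4): (5, 6, -3), (-3, 6, 5), (5, 4, -4), (-4, 4, 5)
river cycle of g (length 4): (5, 4, -4), (-4, 4, 5), (5, 6, -3), (-3, 6, 5)
cycles coincide ⇒ equivalent

yes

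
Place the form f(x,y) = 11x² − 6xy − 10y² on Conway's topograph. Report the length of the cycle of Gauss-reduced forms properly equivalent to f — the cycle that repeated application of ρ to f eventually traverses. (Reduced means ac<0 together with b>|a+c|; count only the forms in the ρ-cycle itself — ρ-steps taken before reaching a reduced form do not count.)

D = 476, ⌊√D⌋ = 21
descent: ρ → (-10,6,11)  [lands on river]
river: ρ → (11,16,-5)
river: ρ → (-5,14,14)
river: ρ → (14,14,-5)
river: ρ → (-5,16,11)
river: ρ → (11,6,-10)
river: ρ → (-10,14,7)
river: ρ → (7,14,-10)
ρ-cycle length = 8 (tail of 1 descent step not counted)

8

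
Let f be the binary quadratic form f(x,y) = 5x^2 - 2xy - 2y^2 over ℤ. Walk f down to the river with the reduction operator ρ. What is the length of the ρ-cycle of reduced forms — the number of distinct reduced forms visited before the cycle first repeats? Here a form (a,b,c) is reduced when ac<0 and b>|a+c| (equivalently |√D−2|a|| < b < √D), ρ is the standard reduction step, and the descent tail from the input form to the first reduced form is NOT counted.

D = 44, ⌊√D⌋ = 6
descent: ρ → (-2,6,1)  [lands on river]
river: ρ → (1,6,-2)
ρ-cycle length = 2 (tail of 1 descent step not counted)

2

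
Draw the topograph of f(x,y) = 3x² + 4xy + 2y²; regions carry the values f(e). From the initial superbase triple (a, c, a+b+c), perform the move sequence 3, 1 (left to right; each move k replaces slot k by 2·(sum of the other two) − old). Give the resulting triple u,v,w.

start (3,2,9) = (f(1,0),f(0,1),f(1,1))
replace slot 3: 2·(3+2) − 9 = 1 → (3,2,1)
replace slot 1: 2·(2+1) − 3 = 3 → (3,2,1)

3,2,1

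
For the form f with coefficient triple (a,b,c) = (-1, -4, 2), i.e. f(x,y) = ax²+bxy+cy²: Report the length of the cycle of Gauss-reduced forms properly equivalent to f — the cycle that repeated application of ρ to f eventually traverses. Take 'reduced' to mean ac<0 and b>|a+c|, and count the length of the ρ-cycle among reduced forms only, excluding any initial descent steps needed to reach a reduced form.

D = 24, ⌊√D⌋ = 4
descent: ρ → (2,4,-1)  [lands on river]
river: ρ → (-1,4,2)
ρ-cycle length = 2 (tail of 1 descent step not counted)

2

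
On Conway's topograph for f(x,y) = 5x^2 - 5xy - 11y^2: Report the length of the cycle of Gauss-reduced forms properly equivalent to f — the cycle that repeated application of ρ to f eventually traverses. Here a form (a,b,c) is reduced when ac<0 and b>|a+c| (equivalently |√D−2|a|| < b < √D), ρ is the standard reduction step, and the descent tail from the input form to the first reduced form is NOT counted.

D = 245, ⌊√D⌋ = 15
descent: ρ → (-11,5,5)
descent: ρ → (5,15,-1)  [lands on river]
river: ρ → (-1,15,5)
ρ-cycle length = 2 (tail of 2 descent steps not counted)

2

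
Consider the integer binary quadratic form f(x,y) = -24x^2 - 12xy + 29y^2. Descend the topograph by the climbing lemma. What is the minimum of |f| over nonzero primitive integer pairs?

descent: ρ → (29,12,-24)  [lands on river]
river: ρ → (-24,36,17)
river: ρ → (17,32,-28)
river: ρ → (-28,24,21)
river: ρ → (21,18,-31)
river: ρ → (-31,44,8)
river: ρ → (8,52,-7)
river: ρ → (-7,46,29)
closes: descent 1, river 8
min |a| on river = 7

7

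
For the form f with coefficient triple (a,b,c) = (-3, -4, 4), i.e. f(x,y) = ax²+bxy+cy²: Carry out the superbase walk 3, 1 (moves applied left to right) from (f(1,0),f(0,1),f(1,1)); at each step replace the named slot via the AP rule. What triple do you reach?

start (-3,4,-3) = (f(1,0),f(0,1),f(1,1))
replace slot 3: 2·((-3)+4) − (-3) = 5 → (-3,4,5)
replace slot 1: 2·(4+5) − (-3) = 21 → (21,4,5)

21,4,5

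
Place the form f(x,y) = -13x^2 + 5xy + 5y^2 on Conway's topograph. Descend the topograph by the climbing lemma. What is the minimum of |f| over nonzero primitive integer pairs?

descent: ρ → (5,15,-3)  [lands on river]
river: ρ → (-3,15,5)
closes: descent 1, river 2
min |a| on river = 3

3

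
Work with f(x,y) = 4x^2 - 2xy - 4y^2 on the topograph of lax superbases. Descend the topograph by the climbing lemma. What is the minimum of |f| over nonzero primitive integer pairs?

descent: ρ → (-4,2,4)  [lands on river]
river: ρ → (4,6,-2)
river: ρ → (-2,6,4)
river: ρ → (4,2,-4)
river: ρ → (-4,6,2)
river: ρ → (2,6,-4)
closes: descent 1, river 6
min |a| on river = 2

2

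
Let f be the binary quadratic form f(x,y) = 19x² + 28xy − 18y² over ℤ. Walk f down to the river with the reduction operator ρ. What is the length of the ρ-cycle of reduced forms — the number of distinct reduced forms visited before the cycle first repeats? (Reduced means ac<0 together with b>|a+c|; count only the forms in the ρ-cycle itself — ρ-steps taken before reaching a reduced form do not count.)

D = 2152, ⌊√D⌋ = 46
river: ρ → (-18,44,3)
river: ρ → (3,46,-3)
river: ρ → (-3,44,18)
river: ρ → (18,28,-19)
river: ρ → (-19,10,27)
river: ρ → (27,44,-2)
river: ρ → (-2,44,27)
river: ρ → (27,10,-19)
river: ρ → (-19,28,18)
river: ρ → (18,44,-3)
river: ρ → (-3,46,3)
river: ρ → (3,44,-18)
river: ρ → (-18,28,19)
river: ρ → (19,10,-27)
river: ρ → (-27,44,2)
river: ρ → (2,44,-27)
river: ρ → (-27,10,19)
river: ρ → (19,28,-18)
ρ-cycle length = 18 (tail of 0 descent steps not counted)

18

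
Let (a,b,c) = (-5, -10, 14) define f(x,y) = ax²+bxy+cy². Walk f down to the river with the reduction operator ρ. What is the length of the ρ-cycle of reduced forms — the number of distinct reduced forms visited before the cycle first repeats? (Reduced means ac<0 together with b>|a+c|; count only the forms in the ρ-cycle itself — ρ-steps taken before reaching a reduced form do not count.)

D = 380, ⌊√D⌋ = 19
descent: ρ → (14,10,-5)  [lands on river]
river: ρ → (-5,10,14)
river: ρ → (14,18,-1)
river: ρ → (-1,18,14)
ρ-cycle length = 4 (tail of 1 descent step not counted)

4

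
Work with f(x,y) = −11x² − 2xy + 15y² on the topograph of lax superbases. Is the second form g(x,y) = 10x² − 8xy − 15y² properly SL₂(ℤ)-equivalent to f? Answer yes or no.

D₁ = 664, D₂ = 664
river cycle of f (length 22): (-11, 20, 6), (6, 16, -17), (-17, 18, 5), (5, 22, -9), (-9, 14, 13), (13, 12, -10), (-10, 8, 15), (15, 22, -3), (-3, 20, 22), (22, 24, -1), … (12 more)
river cycle of g (length 22): (-15, 8, 10), (10, 12, -13), (-13, 14, 9), (9, 22, -5), (-5, 18, 17), (17, 16, -6), (-6, 20, 11), (11, 24, -2), (-2, 24, 11), (11, 20, -6), … (12 more)
cycles differ ⇒ inequivalent

no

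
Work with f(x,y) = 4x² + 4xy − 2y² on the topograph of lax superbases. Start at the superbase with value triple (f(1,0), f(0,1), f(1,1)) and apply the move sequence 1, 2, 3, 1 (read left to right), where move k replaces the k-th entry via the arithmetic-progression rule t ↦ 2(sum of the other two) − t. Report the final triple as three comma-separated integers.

start (4,-2,6) = (f(1,0),f(0,1),f(1,1))
replace slot 1: 2·((-2)+6) − 4 = 4 → (4,-2,6)
replace slot 2: 2·(4+6) − (-2) = 22 → (4,22,6)
replace slot 3: 2·(4+22) − 6 = 46 → (4,22,46)
replace slot 1: 2·(22+46) − 4 = 132 → (132,22,46)

132,22,46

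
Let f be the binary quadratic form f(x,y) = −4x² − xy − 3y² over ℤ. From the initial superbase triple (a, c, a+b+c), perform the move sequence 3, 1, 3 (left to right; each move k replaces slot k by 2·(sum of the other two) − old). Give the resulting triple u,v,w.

start (-4,-3,-8) = (f(1,0),f(0,1),f(1,1))
replace slot 3: 2·((-4)+(-3)) − (-8) = -6 → (-4,-3,-6)
replace slot 1: 2·((-3)+(-6)) − (-4) = -14 → (-14,-3,-6)
replace slot 3: 2·((-14)+(-3)) − (-6) = -28 → (-14,-3,-28)

-14,-3,-28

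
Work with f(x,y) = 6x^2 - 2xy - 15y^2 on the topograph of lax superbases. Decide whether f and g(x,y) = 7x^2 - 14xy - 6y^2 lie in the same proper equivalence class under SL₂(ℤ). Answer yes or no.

D₁ = 364, D₂ = 364
river cycle of f (length 8): (6, 10, -11), (-11, 12, 5), (5, 18, -2), (-2, 18, 5), (5, 12, -11), (-11, 10, 6), (6, 14, -7), (-7, 14, 6)
river cycle of g (length 8): (-6, 14, 7), (7, 14, -6), (-6, 10, 11), (11, 12, -5), (-5, 18, 2), (2, 18, -5), (-5, 12, 11), (11, 10, -6)
cycles differ ⇒ inequivalent

no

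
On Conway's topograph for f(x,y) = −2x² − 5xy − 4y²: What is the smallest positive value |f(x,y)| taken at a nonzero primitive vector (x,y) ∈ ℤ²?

translate: b→1 (≡5 mod 4), so (2,5,4)→(2,1,1)
flip: (2,1,1)→(1,-1,2)
translate: b→1 (≡-1 mod 2), so (1,-1,2)→(1,1,2)
reduced (well bottom): (1,1,2) with a≤c, −a<b≤a
well minimum |f| = |-1| = 1 (negative-definite)

1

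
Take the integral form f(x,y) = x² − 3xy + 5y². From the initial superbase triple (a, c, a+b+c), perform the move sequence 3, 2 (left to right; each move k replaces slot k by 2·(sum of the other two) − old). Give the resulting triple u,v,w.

start (1,5,3) = (f(1,0),f(0,1),f(1,1))
replace slot 3: 2·(1+5) − 3 = 9 → (1,5,9)
replace slot 2: 2·(1+9) − 5 = 15 → (1,15,9)

1,15,9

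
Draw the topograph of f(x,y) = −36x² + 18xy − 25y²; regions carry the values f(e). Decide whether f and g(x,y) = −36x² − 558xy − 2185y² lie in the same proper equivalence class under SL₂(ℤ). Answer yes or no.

D₁ = -3276, D₂ = -3276
f is negative-definite; reduce −f:
−f: flip: (36,-18,25)→(25,18,36)
−f: reduced (well bottom): (25,18,36) with a≤c, −a<b≤a
flip sign back: reduced form of f is (-25,-18,-36)
g is negative-definite; reduce −g:
−g: translate: b→-18 (≡558 mod 72), so (36,558,2185)→(36,-18,25)
−g: flip: (36,-18,25)→(25,18,36)
−g: reduced (well bottom): (25,18,36) with a≤c, −a<b≤a
flip sign back: reduced form of g is (-25,-18,-36)
reduced forms (-25, -18, -36) vs (-25, -18, -36) ⇒ equivalent

yes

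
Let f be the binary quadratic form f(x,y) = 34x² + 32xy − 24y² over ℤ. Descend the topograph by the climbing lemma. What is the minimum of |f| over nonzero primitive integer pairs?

river: ρ → (-24,64,2)
river: ρ → (2,64,-24)
river: ρ → (-24,32,34)
river: ρ → (34,36,-22)
river: ρ → (-22,52,18)
river: ρ → (18,56,-16)
river: ρ → (-16,40,42)
river: ρ → (42,44,-14)
river: ρ → (-14,40,48)
river: ρ → (48,56,-6)
river: ρ → (-6,64,8)
river: ρ → (8,64,-6)
river: ρ → (-6,56,48)
river: ρ → (48,40,-14)
river: ρ → (-14,44,42)
river: ρ → (42,40,-16)
river: ρ → (-16,56,18)
river: ρ → (18,52,-22)
river: ρ → (-22,36,34)
river: ρ → (34,32,-24)
closes: descent 0, river 20
min |a| on river = 2

2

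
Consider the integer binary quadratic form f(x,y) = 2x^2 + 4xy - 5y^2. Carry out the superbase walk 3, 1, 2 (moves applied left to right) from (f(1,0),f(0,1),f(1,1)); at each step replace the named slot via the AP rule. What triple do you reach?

start (2,-5,1) = (f(1,0),f(0,1),f(1,1))
replace slot 3: 2·(2+(-5)) − 1 = -7 → (2,-5,-7)
replace slot 1: 2·((-5)+(-7)) − 2 = -26 → (-26,-5,-7)
replace slot 2: 2·((-26)+(-7)) − (-5) = -61 → (-26,-61,-7)

-26,-61,-7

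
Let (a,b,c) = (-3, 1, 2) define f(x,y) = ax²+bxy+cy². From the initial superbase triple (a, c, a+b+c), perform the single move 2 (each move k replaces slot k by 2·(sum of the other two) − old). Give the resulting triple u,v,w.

start (-3,2,0) = (f(1,0),f(0,1),f(1,1))
replace slot 2: 2·((-3)+0) − 2 = -8 → (-3,-8,0)

-3,-8,0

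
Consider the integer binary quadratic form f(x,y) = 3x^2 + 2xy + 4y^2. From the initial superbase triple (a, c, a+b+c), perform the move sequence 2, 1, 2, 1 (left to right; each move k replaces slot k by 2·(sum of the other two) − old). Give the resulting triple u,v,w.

start (3,4,9) = (f(1,0),f(0,1),f(1,1))
replace slot 2: 2·(3+9) − 4 = 20 → (3,20,9)
replace slot 1: 2·(20+9) − 3 = 55 → (55,20,9)
replace slot 2: 2·(55+9) − 20 = 108 → (55,108,9)
replace slot 1: 2·(108+9) − 55 = 179 → (179,108,9)

179,108,9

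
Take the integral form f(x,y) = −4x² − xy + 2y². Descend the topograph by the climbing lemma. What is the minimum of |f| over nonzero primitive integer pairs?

descent: ρ → (2,5,-1)  [lands on river]
river: ρ → (-1,5,2)
river: ρ → (2,3,-3)
river: ρ → (-3,3,2)
closes: descent 1, river 4
min |a| on river = 1

1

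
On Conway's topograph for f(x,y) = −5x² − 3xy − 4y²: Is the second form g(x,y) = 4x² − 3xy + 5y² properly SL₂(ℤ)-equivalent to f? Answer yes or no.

D₁ = -71, D₂ = -71
f is negative-definite; reduce −f:
−f: flip: (5,3,4)→(4,-3,5)
−f: reduced (well bottom): (4,-3,5) with a≤c, −a<b≤a
flip sign back: reduced form of f is (-4,3,-5)
g: reduced (well bottom): (4,-3,5) with a≤c, −a<b≤a
reduced forms (-4, 3, -5) vs (4, -3, 5) ⇒ inequivalent

no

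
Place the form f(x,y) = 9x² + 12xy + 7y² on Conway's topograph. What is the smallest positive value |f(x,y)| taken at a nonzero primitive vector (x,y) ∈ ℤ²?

translate: b→-6 (≡12 mod 18), so (9,12,7)→(9,-6,4)
flip: (9,-6,4)→(4,6,9)
translate: b→-2 (≡6 mod 8), so (4,6,9)→(4,-2,7)
reduced (well bottom): (4,-2,7) with a≤c, −a<b≤a
well minimum = a = 4

4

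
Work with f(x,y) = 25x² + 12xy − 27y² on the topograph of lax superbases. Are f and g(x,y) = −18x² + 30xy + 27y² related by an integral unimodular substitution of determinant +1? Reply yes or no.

D₁ = 2844, D₂ = 2844
river cycle of f (length 6): (-27, 42, 10), (10, 38, -35), (-35, 32, 13), (13, 46, -14), (-14, 38, 25), (25, 12, -27)
river cycle of g (length 6): (27, 24, -21), (-21, 18, 30), (30, 42, -9), (-9, 48, 15), (15, 42, -18), (-18, 30, 27)
cycles differ ⇒ inequivalent

no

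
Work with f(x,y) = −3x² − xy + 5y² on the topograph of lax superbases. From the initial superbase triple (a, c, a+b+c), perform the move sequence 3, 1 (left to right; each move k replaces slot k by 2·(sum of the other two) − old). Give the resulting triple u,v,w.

start (-3,5,1) = (f(1,0),f(0,1),f(1,1))
replace slot 3: 2·((-3)+5) − 1 = 3 → (-3,5,3)
replace slot 1: 2·(5+3) − (-3) = 19 → (19,5,3)

19,5,3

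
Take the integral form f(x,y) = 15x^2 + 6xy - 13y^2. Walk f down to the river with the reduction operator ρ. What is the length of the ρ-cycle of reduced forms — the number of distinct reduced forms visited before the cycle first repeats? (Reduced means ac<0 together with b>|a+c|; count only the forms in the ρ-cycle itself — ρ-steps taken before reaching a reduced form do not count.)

D = 816, ⌊√D⌋ = 28
river: ρ → (-13,20,8)
river: ρ → (8,28,-1)
river: ρ → (-1,28,8)
river: ρ → (8,20,-13)
river: ρ → (-13,6,15)
river: ρ → (15,24,-4)
river: ρ → (-4,24,15)
river: ρ → (15,6,-13)
ρ-cycle length = 8 (tail of 0 descent steps not counted)

8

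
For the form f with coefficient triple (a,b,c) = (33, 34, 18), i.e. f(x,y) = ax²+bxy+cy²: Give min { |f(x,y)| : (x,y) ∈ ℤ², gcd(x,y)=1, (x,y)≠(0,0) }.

translate: b→-32 (≡34 mod 66), so (33,34,18)→(33,-32,17)
flip: (33,-32,17)→(17,32,33)
translate: b→-2 (≡32 mod 34), so (17,32,33)→(17,-2,18)
reduced (well bottom): (17,-2,18) with a≤c, −a<b≤a
well minimum = a = 17

17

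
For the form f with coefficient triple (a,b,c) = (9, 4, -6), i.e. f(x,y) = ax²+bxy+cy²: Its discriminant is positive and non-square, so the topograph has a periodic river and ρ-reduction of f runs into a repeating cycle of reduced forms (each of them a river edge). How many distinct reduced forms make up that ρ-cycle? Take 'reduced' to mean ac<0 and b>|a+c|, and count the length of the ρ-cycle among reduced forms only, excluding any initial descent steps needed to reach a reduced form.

D = 232, ⌊√D⌋ = 15
river: ρ → (-6,8,7)
river: ρ → (7,6,-7)
river: ρ → (-7,8,6)
river: ρ → (6,4,-9)
river: ρ → (-9,14,1)
river: ρ → (1,14,-9)
river: ρ → (-9,4,6)
river: ρ → (6,8,-7)
river: ρ → (-7,6,7)
river: ρ → (7,8,-6)
river: ρ → (-6,4,9)
river: ρ → (9,14,-1)
river: ρ → (-1,14,9)
river: ρ → (9,4,-6)
ρ-cycle length = 14 (tail of 0 descent steps not counted)

14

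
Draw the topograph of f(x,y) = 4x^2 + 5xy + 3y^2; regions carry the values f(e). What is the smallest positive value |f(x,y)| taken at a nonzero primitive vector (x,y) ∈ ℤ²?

translate: b→-3 (≡5 mod 8), so (4,5,3)→(4,-3,2)
flip: (4,-3,2)→(2,3,4)
translate: b→-1 (≡3 mod 4), so (2,3,4)→(2,-1,3)
reduced (well bottom): (2,-1,3) with a≤c, −a<b≤a
well minimum = a = 2

2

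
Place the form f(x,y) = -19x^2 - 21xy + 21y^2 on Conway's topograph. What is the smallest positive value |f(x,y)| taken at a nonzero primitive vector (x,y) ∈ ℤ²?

descent: ρ → (21,21,-19)  [lands on river]
river: ρ → (-19,17,23)
river: ρ → (23,29,-13)
river: ρ → (-13,23,29)
river: ρ → (29,35,-7)
river: ρ → (-7,35,29)
river: ρ → (29,23,-13)
river: ρ → (-13,29,23)
river: ρ → (23,17,-19)
river: ρ → (-19,21,21)
closes: descent 1, river 10
min |a| on river = 7

7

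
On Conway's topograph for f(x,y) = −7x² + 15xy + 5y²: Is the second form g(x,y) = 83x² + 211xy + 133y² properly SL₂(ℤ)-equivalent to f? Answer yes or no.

D₁ = 365, D₂ = 365
river cycle of f (length 6): (5, 15, -7), (-7, 13, 7), (7, 15, -5), (-5, 15, 7), (7, 13, -7), (-7, 15, 5)
river cycle of g (length 6): (5, 15, -7), (-7, 13, 7), (7, 15, -5), (-5, 15, 7), (7, 13, -7), (-7, 15, 5)
cycles coincide ⇒ equivalent

yes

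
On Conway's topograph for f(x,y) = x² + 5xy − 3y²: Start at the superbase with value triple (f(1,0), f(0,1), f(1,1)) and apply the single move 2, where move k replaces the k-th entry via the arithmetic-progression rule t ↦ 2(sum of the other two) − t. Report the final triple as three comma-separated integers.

start (1,-3,3) = (f(1,0),f(0,1),f(1,1))
replace slot 2: 2·(1+3) − (-3) = 11 → (1,11,3)

1,11,3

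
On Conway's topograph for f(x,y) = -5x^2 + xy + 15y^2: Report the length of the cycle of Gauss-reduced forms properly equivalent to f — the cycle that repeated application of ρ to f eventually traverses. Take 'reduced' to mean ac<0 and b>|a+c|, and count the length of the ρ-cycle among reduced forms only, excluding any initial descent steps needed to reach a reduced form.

D = 301, ⌊√D⌋ = 17
descent: ρ → (15,-1,-5)
descent: ρ → (-5,11,9)  [lands on river]
river: ρ → (9,7,-7)
river: ρ → (-7,7,9)
river: ρ → (9,11,-5)
river: ρ → (-5,9,11)
river: ρ → (11,13,-3)
river: ρ → (-3,17,1)
river: ρ → (1,17,-3)
river: ρ → (-3,13,11)
river: ρ → (11,9,-5)
ρ-cycle length = 10 (tail of 2 descent steps not counted)

10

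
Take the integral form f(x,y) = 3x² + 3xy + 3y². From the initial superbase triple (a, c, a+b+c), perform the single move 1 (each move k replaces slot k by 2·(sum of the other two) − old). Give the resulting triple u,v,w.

start (3,3,9) = (f(1,0),f(0,1),f(1,1))
replace slot 1: 2·(3+9) − 3 = 21 → (21,3,9)

21,3,9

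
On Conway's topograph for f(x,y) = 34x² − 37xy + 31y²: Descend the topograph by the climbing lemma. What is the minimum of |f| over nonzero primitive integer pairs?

translate: b→31 (≡-37 mod 68), so (34,-37,31)→(34,31,28)
flip: (34,31,28)→(28,-31,34)
translate: b→25 (≡-31 mod 56), so (28,-31,34)→(28,25,31)
reduced (well bottom): (28,25,31) with a≤c, −a<b≤a
well minimum = a = 28

28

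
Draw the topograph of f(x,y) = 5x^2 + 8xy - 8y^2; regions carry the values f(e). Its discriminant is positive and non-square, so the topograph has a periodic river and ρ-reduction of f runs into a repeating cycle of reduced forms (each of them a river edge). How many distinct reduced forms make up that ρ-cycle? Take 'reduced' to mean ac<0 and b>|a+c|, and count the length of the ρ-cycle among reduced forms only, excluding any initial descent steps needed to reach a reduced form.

D = 224, ⌊√D⌋ = 14
river: ρ → (-8,8,5)
river: ρ → (5,12,-4)
river: ρ → (-4,12,5)
river: ρ → (5,8,-8)
ρ-cycle length = 4 (tail of 0 descent steps not counted)

4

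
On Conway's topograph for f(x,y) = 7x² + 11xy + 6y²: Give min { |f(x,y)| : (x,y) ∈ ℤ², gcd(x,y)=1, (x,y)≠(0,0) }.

translate: b→-3 (≡11 mod 14), so (7,11,6)→(7,-3,2)
flip: (7,-3,2)→(2,3,7)
translate: b→-1 (≡3 mod 4), so (2,3,7)→(2,-1,6)
reduced (well bottom): (2,-1,6) with a≤c, −a<b≤a
well minimum = a = 2

2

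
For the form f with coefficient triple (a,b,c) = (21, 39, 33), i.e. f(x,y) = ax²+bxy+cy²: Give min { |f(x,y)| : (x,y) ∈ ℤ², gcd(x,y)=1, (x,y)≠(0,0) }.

translate: b→-3 (≡39 mod 42), so (21,39,33)→(21,-3,15)
flip: (21,-3,15)→(15,3,21)
reduced (well bottom): (15,3,21) with a≤c, −a<b≤a
well minimum = a = 15

15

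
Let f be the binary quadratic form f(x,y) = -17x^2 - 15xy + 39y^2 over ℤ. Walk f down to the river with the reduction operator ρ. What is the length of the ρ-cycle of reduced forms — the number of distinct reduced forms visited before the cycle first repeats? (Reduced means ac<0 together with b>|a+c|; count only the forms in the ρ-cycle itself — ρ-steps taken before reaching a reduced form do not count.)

D = 2877, ⌊√D⌋ = 53
descent: ρ → (39,15,-17)
descent: ρ → (-17,53,1)  [lands on river]
river: ρ → (1,53,-17)
river: ρ → (-17,49,7)
river: ρ → (7,49,-17)
ρ-cycle length = 4 (tail of 2 descent steps not counted)

4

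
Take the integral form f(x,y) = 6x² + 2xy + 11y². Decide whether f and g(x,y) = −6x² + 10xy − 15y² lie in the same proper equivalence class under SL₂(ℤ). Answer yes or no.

D₁ = -260, D₂ = -260
f: reduced (well bottom): (6,2,11) with a≤c, −a<b≤a
g is negative-definite; reduce −g:
−g: translate: b→2 (≡-10 mod 12), so (6,-10,15)→(6,2,11)
−g: reduced (well bottom): (6,2,11) with a≤c, −a<b≤a
flip sign back: reduced form of g is (-6,-2,-11)
reduced forms (6, 2, 11) vs (-6, -2, -11) ⇒ inequivalent

no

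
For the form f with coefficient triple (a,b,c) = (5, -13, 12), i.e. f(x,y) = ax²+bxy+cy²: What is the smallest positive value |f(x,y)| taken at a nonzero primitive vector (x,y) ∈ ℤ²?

translate: b→-3 (≡-13 mod 10), so (5,-13,12)→(5,-3,4)
flip: (5,-3,4)→(4,3,5)
reduced (well bottom): (4,3,5) with a≤c, −a<b≤a
well minimum = a = 4

4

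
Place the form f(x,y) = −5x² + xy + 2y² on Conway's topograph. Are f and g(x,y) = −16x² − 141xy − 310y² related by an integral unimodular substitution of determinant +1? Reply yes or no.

D₁ = 41, D₂ = 41
river cycle of f (length 10): (2, 3, -4), (-4, 5, 1), (1, 5, -4), (-4, 3, 2), (2, 5, -2), (-2, 3, 4), (4, 5, -1), (-1, 5, 4), (4, 3, -2), (-2, 5, 2)
river cycle of g (length 10): (-2, 5, 2), (2, 3, -4), (-4, 5, 1), (1, 5, -4), (-4, 3, 2), (2, 5, -2), (-2, 3, 4), (4, 5, -1), (-1, 5, 4), (4, 3, -2)
cycles coincide ⇒ equivalent

yes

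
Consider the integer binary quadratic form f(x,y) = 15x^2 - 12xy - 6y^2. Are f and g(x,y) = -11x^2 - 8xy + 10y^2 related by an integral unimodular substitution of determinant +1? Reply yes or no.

D₁ = 504, D₂ = 504
river cycle of f (length 4): (-6, 12, 15), (15, 18, -3), (-3, 18, 15), (15, 12, -6)
river cycle of g (length 10): (10, 8, -11), (-11, 14, 7), (7, 14, -11), (-11, 8, 10), (10, 12, -9), (-9, 6, 13), (13, 20, -2), (-2, 20, 13), (13, 6, -9), (-9, 12, 10)
cycles differ ⇒ inequivalent

no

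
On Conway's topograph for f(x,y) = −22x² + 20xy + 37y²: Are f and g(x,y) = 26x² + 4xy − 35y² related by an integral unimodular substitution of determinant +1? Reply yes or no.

D₁ = 3656, D₂ = 3656
river cycle of f (length 18): (37, 54, -5), (-5, 56, 26), (26, 48, -13), (-13, 56, 10), (10, 44, -43), (-43, 42, 11), (11, 46, -35), (-35, 24, 22), (22, 20, -37), (-37, 54, 5), … (8 more)
river cycle of g (length 18): (26, 56, -5), (-5, 54, 37), (37, 20, -22), (-22, 24, 35), (35, 46, -11), (-11, 42, 43), (43, 44, -10), (-10, 56, 13), (13, 48, -26), (-26, 56, 5), … (8 more)
cycles differ ⇒ inequivalent

no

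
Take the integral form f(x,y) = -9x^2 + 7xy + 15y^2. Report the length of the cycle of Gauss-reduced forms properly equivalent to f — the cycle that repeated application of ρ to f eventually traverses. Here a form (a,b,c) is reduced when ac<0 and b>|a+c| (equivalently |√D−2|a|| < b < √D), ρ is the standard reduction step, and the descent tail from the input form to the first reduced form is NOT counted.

D = 589, ⌊√D⌋ = 24
river: ρ → (15,23,-1)
river: ρ → (-1,23,15)
river: ρ → (15,7,-9)
river: ρ → (-9,11,13)
river: ρ → (13,15,-7)
river: ρ → (-7,13,15)
river: ρ → (15,17,-5)
river: ρ → (-5,23,3)
river: ρ → (3,19,-19)
river: ρ → (-19,19,3)
river: ρ → (3,23,-5)
river: ρ → (-5,17,15)
river: ρ → (15,13,-7)
river: ρ → (-7,15,13)
river: ρ → (13,11,-9)
river: ρ → (-9,7,15)
ρ-cycle length = 16 (tail of 0 descent steps not counted)

16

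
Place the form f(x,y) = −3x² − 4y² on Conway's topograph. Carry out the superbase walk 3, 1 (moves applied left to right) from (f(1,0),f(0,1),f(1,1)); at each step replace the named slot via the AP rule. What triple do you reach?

start (-3,-4,-7) = (f(1,0),f(0,1),f(1,1))
replace slot 3: 2·((-3)+(-4)) − (-7) = -7 → (-3,-4,-7)
replace slot 1: 2·((-4)+(-7)) − (-3) = -19 → (-19,-4,-7)

-19,-4,-7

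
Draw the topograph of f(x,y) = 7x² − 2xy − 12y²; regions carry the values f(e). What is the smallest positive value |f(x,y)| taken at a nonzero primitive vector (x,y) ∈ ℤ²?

descent: ρ → (-12,2,7)
descent: ρ → (7,12,-7)  [lands on river]
river: ρ → (-7,16,3)
river: ρ → (3,14,-12)
river: ρ → (-12,10,5)
river: ρ → (5,10,-12)
river: ρ → (-12,14,3)
river: ρ → (3,16,-7)
river: ρ → (-7,12,7)
river: ρ → (7,16,-3)
river: ρ → (-3,14,12)
river: ρ → (12,10,-5)
river: ρ → (-5,10,12)
river: ρ → (12,14,-3)
river: ρ → (-3,16,7)
closes: descent 2, river 14
min |a| on river = 3

3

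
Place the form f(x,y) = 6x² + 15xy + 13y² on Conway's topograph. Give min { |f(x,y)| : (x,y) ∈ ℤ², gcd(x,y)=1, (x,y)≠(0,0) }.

translate: b→3 (≡15 mod 12), so (6,15,13)→(6,3,4)
flip: (6,3,4)→(4,-3,6)
reduced (well bottom): (4,-3,6) with a≤c, −a<b≤a
well minimum = a = 4

4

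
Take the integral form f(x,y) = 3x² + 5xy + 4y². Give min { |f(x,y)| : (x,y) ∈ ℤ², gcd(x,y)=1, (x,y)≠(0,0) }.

translate: b→-1 (≡5 mod 6), so (3,5,4)→(3,-1,2)
flip: (3,-1,2)→(2,1,3)
reduced (well bottom): (2,1,3) with a≤c, −a<b≤a
well minimum = a = 2

2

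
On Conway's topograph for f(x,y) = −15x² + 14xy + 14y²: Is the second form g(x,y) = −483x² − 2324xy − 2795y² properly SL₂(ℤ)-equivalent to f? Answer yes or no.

D₁ = 1036, D₂ = 1036
river cycle of f (length 18): (14, 14, -15), (-15, 16, 13), (13, 10, -18), (-18, 26, 5), (5, 24, -23), (-23, 22, 6), (6, 26, -15), (-15, 4, 17), (17, 30, -2), (-2, 30, 17), … (8 more)
river cycle of g (length 18): (-15, 14, 14), (14, 14, -15), (-15, 16, 13), (13, 10, -18), (-18, 26, 5), (5, 24, -23), (-23, 22, 6), (6, 26, -15), (-15, 4, 17), (17, 30, -2), … (8 more)
cycles coincide ⇒ equivalent

yes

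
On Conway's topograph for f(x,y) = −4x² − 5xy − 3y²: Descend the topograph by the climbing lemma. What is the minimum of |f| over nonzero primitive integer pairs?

translate: b→-3 (≡5 mod 8), so (4,5,3)→(4,-3,2)
flip: (4,-3,2)→(2,3,4)
translate: b→-1 (≡3 mod 4), so (2,3,4)→(2,-1,3)
reduced (well bottom): (2,-1,3) with a≤c, −a<b≤a
well minimum |f| = |-2| = 2 (negative-definite)

2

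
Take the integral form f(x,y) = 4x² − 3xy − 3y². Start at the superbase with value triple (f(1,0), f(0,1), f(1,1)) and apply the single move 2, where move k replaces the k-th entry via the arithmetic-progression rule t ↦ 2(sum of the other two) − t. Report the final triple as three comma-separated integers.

start (4,-3,-2) = (f(1,0),f(0,1),f(1,1))
replace slot 2: 2·(4+(-2)) − (-3) = 7 → (4,7,-2)

4,7,-2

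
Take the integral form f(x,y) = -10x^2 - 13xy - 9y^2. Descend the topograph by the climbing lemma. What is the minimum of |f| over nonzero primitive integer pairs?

translate: b→-7 (≡13 mod 20), so (10,13,9)→(10,-7,6)
flip: (10,-7,6)→(6,7,10)
translate: b→-5 (≡7 mod 12), so (6,7,10)→(6,-5,9)
reduced (well bottom): (6,-5,9) with a≤c, −a<b≤a
well minimum |f| = |-6| = 6 (negative-definite)

6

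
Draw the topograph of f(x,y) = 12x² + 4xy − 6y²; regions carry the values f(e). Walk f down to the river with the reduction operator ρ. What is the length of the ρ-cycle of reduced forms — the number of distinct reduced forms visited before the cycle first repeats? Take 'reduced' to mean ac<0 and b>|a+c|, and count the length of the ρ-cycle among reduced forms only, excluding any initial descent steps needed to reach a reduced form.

D = 304, ⌊√D⌋ = 17
descent: ρ → (-6,8,10)  [lands on river]
river: ρ → (10,12,-4)
river: ρ → (-4,12,10)
river: ρ → (10,8,-6)
river: ρ → (-6,16,2)
river: ρ → (2,16,-6)
ρ-cycle length = 6 (tail of 1 descent step not counted)

6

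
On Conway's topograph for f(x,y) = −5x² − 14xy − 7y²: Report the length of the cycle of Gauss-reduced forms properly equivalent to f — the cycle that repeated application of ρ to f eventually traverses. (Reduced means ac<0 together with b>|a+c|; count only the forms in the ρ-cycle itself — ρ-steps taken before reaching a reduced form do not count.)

D = 56, ⌊√D⌋ = 7
descent: ρ → (-7,0,2)
descent: ρ → (2,4,-5)  [lands on river]
river: ρ → (-5,6,1)
river: ρ → (1,6,-5)
river: ρ → (-5,4,2)
ρ-cycle length = 4 (tail of 2 descent steps not counted)

4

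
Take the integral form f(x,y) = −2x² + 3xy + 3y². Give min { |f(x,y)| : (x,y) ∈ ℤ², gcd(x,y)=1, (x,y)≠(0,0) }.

river: ρ → (3,3,-2)
river: ρ → (-2,5,1)
river: ρ → (1,5,-2)
river: ρ → (-2,3,3)
closes: descent 0, river 4
min |a| on river = 1

1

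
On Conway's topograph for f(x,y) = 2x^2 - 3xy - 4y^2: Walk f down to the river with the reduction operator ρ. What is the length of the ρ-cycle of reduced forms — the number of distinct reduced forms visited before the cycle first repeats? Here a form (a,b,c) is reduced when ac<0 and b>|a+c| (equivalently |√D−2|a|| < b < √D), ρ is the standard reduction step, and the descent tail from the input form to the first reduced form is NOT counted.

D = 41, ⌊√D⌋ = 6
descent: ρ → (-4,3,2)  [lands on river]
river: ρ → (2,5,-2)
river: ρ → (-2,3,4)
river: ρ → (4,5,-1)
river: ρ → (-1,5,4)
river: ρ → (4,3,-2)
river: ρ → (-2,5,2)
river: ρ → (2,3,-4)
river: ρ → (-4,5,1)
river: ρ → (1,5,-4)
ρ-cycle length = 10 (tail of 1 descent step not counted)

10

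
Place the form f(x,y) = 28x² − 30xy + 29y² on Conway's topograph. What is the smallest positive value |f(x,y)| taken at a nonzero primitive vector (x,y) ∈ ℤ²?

translate: b→26 (≡-30 mod 56), so (28,-30,29)→(28,26,27)
flip: (28,26,27)→(27,-26,28)
reduced (well bottom): (27,-26,28) with a≤c, −a<b≤a
well minimum = a = 27

27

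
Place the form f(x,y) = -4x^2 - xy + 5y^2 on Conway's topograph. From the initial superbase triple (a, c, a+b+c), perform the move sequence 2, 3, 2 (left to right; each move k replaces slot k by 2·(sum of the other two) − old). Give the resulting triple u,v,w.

start (-4,5,0) = (f(1,0),f(0,1),f(1,1))
replace slot 2: 2·((-4)+0) − 5 = -13 → (-4,-13,0)
replace slot 3: 2·((-4)+(-13)) − 0 = -34 → (-4,-13,-34)
replace slot 2: 2·((-4)+(-34)) − (-13) = -63 → (-4,-63,-34)

-4,-63,-34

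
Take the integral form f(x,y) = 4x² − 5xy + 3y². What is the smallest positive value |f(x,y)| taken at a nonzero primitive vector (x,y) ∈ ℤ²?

translate: b→3 (≡-5 mod 8), so (4,-5,3)→(4,3,2)
flip: (4,3,2)→(2,-3,4)
translate: b→1 (≡-3 mod 4), so (2,-3,4)→(2,1,3)
reduced (well bottom): (2,1,3) with a≤c, −a<b≤a
well minimum = a = 2

2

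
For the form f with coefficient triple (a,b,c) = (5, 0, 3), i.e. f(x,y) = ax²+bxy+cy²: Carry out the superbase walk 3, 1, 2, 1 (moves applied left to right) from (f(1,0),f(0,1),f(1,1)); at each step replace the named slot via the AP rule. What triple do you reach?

start (5,3,8) = (f(1,0),f(0,1),f(1,1))
replace slot 3: 2·(5+3) − 8 = 8 → (5,3,8)
replace slot 1: 2·(3+8) − 5 = 17 → (17,3,8)
replace slot 2: 2·(17+8) − 3 = 47 → (17,47,8)
replace slot 1: 2·(47+8) − 17 = 93 → (93,47,8)

93,47,8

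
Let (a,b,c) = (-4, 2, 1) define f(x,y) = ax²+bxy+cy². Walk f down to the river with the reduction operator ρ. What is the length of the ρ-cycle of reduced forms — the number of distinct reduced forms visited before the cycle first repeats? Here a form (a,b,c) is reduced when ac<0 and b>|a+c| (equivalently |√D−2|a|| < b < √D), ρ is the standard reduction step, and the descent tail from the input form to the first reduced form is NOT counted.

D = 20, ⌊√D⌋ = 4
descent: ρ → (1,4,-1)  [lands on river]
river: ρ → (-1,4,1)
ρ-cycle length = 2 (tail of 1 descent step not counted)

2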